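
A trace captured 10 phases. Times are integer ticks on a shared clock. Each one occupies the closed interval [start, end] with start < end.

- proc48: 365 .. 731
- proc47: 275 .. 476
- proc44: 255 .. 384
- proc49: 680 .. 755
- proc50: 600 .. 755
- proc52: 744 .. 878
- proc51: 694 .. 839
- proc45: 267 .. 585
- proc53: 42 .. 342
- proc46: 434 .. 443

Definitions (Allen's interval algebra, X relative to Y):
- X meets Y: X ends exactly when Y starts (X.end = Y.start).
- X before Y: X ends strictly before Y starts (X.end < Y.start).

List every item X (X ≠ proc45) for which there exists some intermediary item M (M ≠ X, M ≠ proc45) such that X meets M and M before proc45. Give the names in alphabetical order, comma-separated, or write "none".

Target proc45 = [267, 585].
Intermediaries M with M before proc45: none.
Union: none.

none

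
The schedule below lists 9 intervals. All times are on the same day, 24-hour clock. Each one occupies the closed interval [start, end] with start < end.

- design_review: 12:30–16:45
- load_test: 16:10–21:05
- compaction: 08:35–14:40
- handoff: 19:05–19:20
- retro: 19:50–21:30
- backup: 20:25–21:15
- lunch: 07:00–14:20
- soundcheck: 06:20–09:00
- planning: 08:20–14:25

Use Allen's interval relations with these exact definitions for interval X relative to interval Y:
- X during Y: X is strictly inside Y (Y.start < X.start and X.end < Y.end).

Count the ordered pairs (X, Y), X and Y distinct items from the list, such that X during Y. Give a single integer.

2

Checking all 72 ordered pairs for relation 'during'; matching pairs in alphabetical order:
(backup, retro): backup during retro ✓
(handoff, load_test): handoff during load_test ✓
Count: 2.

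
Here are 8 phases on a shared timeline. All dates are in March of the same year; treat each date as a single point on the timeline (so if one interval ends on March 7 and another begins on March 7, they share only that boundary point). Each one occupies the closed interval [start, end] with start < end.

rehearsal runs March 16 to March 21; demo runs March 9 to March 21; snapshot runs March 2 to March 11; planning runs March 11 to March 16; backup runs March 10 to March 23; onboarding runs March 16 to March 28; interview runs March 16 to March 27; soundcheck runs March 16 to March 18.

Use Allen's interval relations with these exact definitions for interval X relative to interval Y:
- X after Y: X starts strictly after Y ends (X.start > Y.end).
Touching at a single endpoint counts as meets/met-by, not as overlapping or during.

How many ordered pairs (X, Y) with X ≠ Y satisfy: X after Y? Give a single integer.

Checking all 56 ordered pairs for relation 'after'; matching pairs in alphabetical order:
(interview, snapshot): interview after snapshot ✓
(onboarding, snapshot): onboarding after snapshot ✓
(rehearsal, snapshot): rehearsal after snapshot ✓
(soundcheck, snapshot): soundcheck after snapshot ✓
Count: 4.

4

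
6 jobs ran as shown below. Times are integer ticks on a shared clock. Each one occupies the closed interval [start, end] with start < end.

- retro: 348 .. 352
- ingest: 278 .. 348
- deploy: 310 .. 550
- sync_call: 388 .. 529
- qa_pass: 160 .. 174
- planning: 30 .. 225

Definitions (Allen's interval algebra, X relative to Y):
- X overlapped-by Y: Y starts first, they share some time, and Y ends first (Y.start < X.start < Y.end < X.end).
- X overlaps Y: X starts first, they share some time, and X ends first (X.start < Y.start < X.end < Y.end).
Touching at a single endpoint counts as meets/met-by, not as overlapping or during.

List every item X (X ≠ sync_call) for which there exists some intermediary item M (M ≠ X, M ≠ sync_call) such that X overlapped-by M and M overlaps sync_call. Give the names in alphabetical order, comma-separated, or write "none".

none

Target sync_call = [388, 529].
Intermediaries M with M overlaps sync_call: none.
Union: none.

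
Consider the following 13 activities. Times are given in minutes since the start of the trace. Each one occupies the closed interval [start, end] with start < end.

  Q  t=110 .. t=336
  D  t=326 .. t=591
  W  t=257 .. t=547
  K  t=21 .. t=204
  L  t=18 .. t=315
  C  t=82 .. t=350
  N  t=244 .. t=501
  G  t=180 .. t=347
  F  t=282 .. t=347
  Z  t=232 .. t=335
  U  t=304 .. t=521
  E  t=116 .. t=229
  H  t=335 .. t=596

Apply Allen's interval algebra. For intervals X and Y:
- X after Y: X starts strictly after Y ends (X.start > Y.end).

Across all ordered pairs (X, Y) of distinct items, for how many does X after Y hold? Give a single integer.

16

Checking all 156 ordered pairs for relation 'after'; matching pairs in alphabetical order:
(D, E): D after E ✓
(D, K): D after K ✓
(D, L): D after L ✓
(F, E): F after E ✓
(F, K): F after K ✓
(H, E): H after E ✓
(H, K): H after K ✓
(H, L): H after L ✓
(N, E): N after E ✓
(N, K): N after K ✓
(U, E): U after E ✓
(U, K): U after K ✓
(W, E): W after E ✓
(W, K): W after K ✓
(Z, E): Z after E ✓
(Z, K): Z after K ✓
Count: 16.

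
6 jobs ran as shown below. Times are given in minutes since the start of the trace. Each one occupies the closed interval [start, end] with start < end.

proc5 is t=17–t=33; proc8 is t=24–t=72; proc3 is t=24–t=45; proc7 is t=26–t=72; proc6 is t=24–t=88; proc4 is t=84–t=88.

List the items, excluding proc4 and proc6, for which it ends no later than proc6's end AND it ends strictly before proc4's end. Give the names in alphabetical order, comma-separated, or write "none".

Conditions: its end is no later than proc6's end (X.end <= t=88) AND its end is strictly before proc4's end (X.end < t=88).
proc3: end t=45 <= t=88? ✓; end t=45 < t=88? ✓ → yes.
proc5: end t=33 <= t=88? ✓; end t=33 < t=88? ✓ → yes.
proc7: end t=72 <= t=88? ✓; end t=72 < t=88? ✓ → yes.
proc8: end t=72 <= t=88? ✓; end t=72 < t=88? ✓ → yes.
Result: proc3, proc5, proc7, proc8.

proc3, proc5, proc7, proc8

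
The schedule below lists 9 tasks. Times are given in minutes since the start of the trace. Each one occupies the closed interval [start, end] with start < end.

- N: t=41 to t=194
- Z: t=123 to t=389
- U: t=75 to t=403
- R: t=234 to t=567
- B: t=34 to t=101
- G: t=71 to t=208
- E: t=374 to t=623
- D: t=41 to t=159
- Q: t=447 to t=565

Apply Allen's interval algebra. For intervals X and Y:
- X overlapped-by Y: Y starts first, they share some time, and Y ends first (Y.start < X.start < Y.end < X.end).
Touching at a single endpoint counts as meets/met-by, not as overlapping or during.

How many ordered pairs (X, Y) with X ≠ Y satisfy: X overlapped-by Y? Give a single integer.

Checking all 72 ordered pairs for relation 'overlapped-by'; matching pairs in alphabetical order:
(D, B): D overlapped-by B ✓
(E, R): E overlapped-by R ✓
(E, U): E overlapped-by U ✓
(E, Z): E overlapped-by Z ✓
(G, B): G overlapped-by B ✓
(G, D): G overlapped-by D ✓
(G, N): G overlapped-by N ✓
(N, B): N overlapped-by B ✓
(R, U): R overlapped-by U ✓
(R, Z): R overlapped-by Z ✓
(U, B): U overlapped-by B ✓
(U, D): U overlapped-by D ✓
(U, G): U overlapped-by G ✓
(U, N): U overlapped-by N ✓
(Z, D): Z overlapped-by D ✓
(Z, G): Z overlapped-by G ✓
(Z, N): Z overlapped-by N ✓
Count: 17.

17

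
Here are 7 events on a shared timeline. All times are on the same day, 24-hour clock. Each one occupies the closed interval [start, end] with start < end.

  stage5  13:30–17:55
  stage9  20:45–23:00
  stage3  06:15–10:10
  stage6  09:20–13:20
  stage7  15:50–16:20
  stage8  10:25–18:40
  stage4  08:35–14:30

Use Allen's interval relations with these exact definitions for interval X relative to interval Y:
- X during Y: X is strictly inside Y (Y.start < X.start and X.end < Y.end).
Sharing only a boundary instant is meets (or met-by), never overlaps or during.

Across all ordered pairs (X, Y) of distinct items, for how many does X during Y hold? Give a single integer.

Checking all 42 ordered pairs for relation 'during'; matching pairs in alphabetical order:
(stage5, stage8): stage5 during stage8 ✓
(stage6, stage4): stage6 during stage4 ✓
(stage7, stage5): stage7 during stage5 ✓
(stage7, stage8): stage7 during stage8 ✓
Count: 4.

4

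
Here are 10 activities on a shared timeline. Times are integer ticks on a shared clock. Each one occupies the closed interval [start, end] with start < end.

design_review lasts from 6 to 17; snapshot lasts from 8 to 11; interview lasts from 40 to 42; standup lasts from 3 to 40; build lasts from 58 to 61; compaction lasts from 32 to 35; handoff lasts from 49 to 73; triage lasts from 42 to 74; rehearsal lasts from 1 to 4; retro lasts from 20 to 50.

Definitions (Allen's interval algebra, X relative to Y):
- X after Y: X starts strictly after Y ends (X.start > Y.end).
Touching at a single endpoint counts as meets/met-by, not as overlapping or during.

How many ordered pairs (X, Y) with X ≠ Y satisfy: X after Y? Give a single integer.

30

Checking all 90 ordered pairs for relation 'after'; matching pairs in alphabetical order:
(build, compaction): build after compaction ✓
(build, design_review): build after design_review ✓
(build, interview): build after interview ✓
(build, rehearsal): build after rehearsal ✓
(build, retro): build after retro ✓
(build, snapshot): build after snapshot ✓
(build, standup): build after standup ✓
(compaction, design_review): compaction after design_review ✓
(compaction, rehearsal): compaction after rehearsal ✓
(compaction, snapshot): compaction after snapshot ✓
(design_review, rehearsal): design_review after rehearsal ✓
(handoff, compaction): handoff after compaction ✓
(handoff, design_review): handoff after design_review ✓
(handoff, interview): handoff after interview ✓
(handoff, rehearsal): handoff after rehearsal ✓
(handoff, snapshot): handoff after snapshot ✓
(handoff, standup): handoff after standup ✓
(interview, compaction): interview after compaction ✓
(interview, design_review): interview after design_review ✓
(interview, rehearsal): interview after rehearsal ✓
(interview, snapshot): interview after snapshot ✓
(retro, design_review): retro after design_review ✓
(retro, rehearsal): retro after rehearsal ✓
(retro, snapshot): retro after snapshot ✓
... plus 6 further pairs not listed.
Count: 30.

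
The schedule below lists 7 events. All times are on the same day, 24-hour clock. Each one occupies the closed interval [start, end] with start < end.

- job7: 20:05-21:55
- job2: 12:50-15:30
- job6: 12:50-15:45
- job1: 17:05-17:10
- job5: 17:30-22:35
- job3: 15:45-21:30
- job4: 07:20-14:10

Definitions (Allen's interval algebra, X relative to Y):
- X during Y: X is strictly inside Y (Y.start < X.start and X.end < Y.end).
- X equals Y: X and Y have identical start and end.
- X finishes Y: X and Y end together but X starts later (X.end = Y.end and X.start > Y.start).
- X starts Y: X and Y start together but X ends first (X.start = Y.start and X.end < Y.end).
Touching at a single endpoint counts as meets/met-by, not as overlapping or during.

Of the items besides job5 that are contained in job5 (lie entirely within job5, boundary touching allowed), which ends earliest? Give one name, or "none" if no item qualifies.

Target job5 = [17:30, 22:35].
job1 [17:05, 17:10] → before → excluded.
job2 [12:50, 15:30] → before → excluded.
job3 [15:45, 21:30] → overlaps → excluded.
job4 [07:20, 14:10] → before → excluded.
job6 [12:50, 15:45] → before → excluded.
job7 [20:05, 21:55] → during → candidate.
Among candidates, earliest end is 21:55 → job7.

job7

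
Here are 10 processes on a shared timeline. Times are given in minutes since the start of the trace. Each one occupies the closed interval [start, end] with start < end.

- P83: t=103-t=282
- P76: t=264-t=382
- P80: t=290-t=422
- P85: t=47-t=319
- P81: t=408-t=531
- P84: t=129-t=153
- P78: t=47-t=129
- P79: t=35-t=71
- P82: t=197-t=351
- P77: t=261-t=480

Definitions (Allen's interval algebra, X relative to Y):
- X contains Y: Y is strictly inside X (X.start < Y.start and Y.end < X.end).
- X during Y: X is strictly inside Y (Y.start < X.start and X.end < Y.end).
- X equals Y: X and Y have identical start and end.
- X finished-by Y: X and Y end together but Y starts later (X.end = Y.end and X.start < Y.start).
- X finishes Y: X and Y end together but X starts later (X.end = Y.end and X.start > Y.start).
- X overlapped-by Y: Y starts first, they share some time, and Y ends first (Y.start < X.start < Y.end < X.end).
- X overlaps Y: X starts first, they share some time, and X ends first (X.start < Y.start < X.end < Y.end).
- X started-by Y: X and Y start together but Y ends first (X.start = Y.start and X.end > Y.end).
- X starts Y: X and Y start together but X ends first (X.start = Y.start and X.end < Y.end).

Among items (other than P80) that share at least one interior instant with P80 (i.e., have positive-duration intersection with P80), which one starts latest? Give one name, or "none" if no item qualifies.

P81

Target P80 = [t=290, t=422].
P76 [t=264, t=382] → overlaps → candidate.
P77 [t=261, t=480] → contains → candidate.
P78 [t=47, t=129] → before → excluded.
P79 [t=35, t=71] → before → excluded.
P81 [t=408, t=531] → overlapped-by → candidate.
P82 [t=197, t=351] → overlaps → candidate.
P83 [t=103, t=282] → before → excluded.
P84 [t=129, t=153] → before → excluded.
P85 [t=47, t=319] → overlaps → candidate.
Among candidates, latest start is t=408 → P81.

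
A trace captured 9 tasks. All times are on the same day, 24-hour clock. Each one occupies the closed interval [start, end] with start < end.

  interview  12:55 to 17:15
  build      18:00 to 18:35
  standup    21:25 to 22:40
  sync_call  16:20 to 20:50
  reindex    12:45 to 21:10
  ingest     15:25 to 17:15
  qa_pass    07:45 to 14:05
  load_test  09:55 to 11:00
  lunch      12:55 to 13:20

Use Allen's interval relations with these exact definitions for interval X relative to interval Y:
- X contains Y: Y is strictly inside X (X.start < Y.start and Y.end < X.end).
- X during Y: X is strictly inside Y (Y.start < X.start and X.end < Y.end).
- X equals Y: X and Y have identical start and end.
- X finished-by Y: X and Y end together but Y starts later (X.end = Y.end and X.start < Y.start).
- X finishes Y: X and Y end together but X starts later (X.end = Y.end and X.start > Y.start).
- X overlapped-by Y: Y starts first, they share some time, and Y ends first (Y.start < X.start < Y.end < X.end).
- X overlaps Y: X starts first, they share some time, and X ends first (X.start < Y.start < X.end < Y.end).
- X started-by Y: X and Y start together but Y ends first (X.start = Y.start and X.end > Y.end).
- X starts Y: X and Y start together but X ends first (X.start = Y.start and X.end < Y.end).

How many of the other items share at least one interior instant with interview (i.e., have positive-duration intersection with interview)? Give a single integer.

5

Target interview = [12:55, 17:15].
build [18:00, 18:35] → after → no.
ingest [15:25, 17:15] → finishes → counts.
load_test [09:55, 11:00] → before → no.
lunch [12:55, 13:20] → starts → counts.
qa_pass [07:45, 14:05] → overlaps → counts.
reindex [12:45, 21:10] → contains → counts.
standup [21:25, 22:40] → after → no.
sync_call [16:20, 20:50] → overlapped-by → counts.
Total: 5.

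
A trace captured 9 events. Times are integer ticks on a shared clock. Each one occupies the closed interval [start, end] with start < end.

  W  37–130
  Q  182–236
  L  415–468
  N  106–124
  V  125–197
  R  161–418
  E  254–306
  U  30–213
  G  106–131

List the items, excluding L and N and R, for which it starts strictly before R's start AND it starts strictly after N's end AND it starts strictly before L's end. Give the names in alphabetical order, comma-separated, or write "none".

V

Conditions: its start is strictly before R's start (X.start < 161) AND its start is strictly after N's end (X.start > 124) AND its start is strictly before L's end (X.start < 468).
E: start 254 < 161? ✗; start 254 > 124? ✓; start 254 < 468? ✓ → no.
G: start 106 < 161? ✓; start 106 > 124? ✗; start 106 < 468? ✓ → no.
Q: start 182 < 161? ✗; start 182 > 124? ✓; start 182 < 468? ✓ → no.
U: start 30 < 161? ✓; start 30 > 124? ✗; start 30 < 468? ✓ → no.
V: start 125 < 161? ✓; start 125 > 124? ✓; start 125 < 468? ✓ → yes.
W: start 37 < 161? ✓; start 37 > 124? ✗; start 37 < 468? ✓ → no.
Result: V.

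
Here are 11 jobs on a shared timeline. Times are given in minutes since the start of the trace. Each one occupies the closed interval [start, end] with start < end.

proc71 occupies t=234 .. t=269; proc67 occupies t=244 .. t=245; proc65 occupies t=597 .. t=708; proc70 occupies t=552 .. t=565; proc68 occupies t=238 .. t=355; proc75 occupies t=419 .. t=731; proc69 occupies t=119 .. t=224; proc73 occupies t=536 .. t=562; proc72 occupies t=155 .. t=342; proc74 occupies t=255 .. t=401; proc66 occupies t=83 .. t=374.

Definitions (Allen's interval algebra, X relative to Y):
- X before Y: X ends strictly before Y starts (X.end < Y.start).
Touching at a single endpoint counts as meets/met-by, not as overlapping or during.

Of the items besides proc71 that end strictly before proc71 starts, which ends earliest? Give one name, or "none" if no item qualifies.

proc69

Target proc71 = [t=234, t=269].
proc65 [t=597, t=708] → after → excluded.
proc66 [t=83, t=374] → contains → excluded.
proc67 [t=244, t=245] → during → excluded.
proc68 [t=238, t=355] → overlapped-by → excluded.
proc69 [t=119, t=224] → before → candidate.
proc70 [t=552, t=565] → after → excluded.
proc72 [t=155, t=342] → contains → excluded.
proc73 [t=536, t=562] → after → excluded.
proc74 [t=255, t=401] → overlapped-by → excluded.
proc75 [t=419, t=731] → after → excluded.
Among candidates, earliest end is t=224 → proc69.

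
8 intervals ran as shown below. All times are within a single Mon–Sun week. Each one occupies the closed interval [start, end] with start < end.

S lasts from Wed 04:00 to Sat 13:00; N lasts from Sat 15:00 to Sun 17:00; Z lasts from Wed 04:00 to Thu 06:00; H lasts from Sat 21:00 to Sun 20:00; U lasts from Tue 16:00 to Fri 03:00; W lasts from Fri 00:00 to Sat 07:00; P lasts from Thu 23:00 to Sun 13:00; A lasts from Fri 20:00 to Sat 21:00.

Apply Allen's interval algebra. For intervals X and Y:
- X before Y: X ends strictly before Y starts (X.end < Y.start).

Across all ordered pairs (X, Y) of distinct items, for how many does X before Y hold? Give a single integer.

Checking all 56 ordered pairs for relation 'before'; matching pairs in alphabetical order:
(S, H): S before H ✓
(S, N): S before N ✓
(U, A): U before A ✓
(U, H): U before H ✓
(U, N): U before N ✓
(W, H): W before H ✓
(W, N): W before N ✓
(Z, A): Z before A ✓
(Z, H): Z before H ✓
(Z, N): Z before N ✓
(Z, P): Z before P ✓
(Z, W): Z before W ✓
Count: 12.

12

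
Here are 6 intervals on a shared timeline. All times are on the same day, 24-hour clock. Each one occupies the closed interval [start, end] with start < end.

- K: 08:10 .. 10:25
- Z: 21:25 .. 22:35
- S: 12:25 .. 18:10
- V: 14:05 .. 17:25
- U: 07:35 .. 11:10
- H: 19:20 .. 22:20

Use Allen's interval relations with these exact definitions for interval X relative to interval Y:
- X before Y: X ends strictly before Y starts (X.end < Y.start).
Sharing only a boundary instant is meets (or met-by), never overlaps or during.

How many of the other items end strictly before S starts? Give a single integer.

2

Target S = [12:25, 18:10].
H [19:20, 22:20] → after → no.
K [08:10, 10:25] → before → counts.
U [07:35, 11:10] → before → counts.
V [14:05, 17:25] → during → no.
Z [21:25, 22:35] → after → no.
Total: 2.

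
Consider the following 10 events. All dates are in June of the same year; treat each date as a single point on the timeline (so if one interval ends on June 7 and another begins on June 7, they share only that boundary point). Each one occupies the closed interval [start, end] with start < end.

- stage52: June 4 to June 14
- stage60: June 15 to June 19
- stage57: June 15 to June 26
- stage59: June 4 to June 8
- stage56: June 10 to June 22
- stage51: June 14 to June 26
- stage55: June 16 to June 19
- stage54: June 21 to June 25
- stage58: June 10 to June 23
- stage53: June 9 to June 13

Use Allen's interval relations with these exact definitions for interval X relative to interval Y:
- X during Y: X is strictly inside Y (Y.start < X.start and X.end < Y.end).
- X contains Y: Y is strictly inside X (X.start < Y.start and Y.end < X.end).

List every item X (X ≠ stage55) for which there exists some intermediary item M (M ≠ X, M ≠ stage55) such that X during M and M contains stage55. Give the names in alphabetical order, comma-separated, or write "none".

stage54, stage60

Target stage55 = [June 16, June 19].
Intermediaries M with M contains stage55: stage51, stage56, stage57, stage58.
Via stage51 — items with X during stage51: stage54, stage60.
Via stage56 — items with X during stage56: stage60.
Via stage57 — items with X during stage57: stage54.
Via stage58 — items with X during stage58: stage60.
Union: stage54, stage60.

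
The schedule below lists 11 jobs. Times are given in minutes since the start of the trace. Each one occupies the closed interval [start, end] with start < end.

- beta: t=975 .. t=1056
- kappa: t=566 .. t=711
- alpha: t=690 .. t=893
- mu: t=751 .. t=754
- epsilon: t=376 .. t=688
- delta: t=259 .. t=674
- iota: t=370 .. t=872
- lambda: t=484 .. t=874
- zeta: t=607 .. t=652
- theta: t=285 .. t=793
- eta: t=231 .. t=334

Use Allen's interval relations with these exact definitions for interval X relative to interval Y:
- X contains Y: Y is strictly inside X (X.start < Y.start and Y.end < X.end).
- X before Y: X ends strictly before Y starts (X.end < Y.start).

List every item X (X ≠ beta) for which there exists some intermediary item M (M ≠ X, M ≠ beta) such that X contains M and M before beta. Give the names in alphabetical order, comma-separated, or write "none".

Target beta = [t=975, t=1056].
Intermediaries M with M before beta: alpha, delta, epsilon, eta, iota, kappa, lambda, mu, theta, zeta.
Via alpha — items with X contains alpha: none.
Via delta — items with X contains delta: none.
Via epsilon — items with X contains epsilon: iota, theta.
Via eta — items with X contains eta: none.
Via iota — items with X contains iota: none.
Via kappa — items with X contains kappa: iota, lambda, theta.
Via lambda — items with X contains lambda: none.
Via mu — items with X contains mu: alpha, iota, lambda, theta.
Via theta — items with X contains theta: none.
Via zeta — items with X contains zeta: delta, epsilon, iota, kappa, lambda, theta.
Union: alpha, delta, epsilon, iota, kappa, lambda, theta.

alpha, delta, epsilon, iota, kappa, lambda, theta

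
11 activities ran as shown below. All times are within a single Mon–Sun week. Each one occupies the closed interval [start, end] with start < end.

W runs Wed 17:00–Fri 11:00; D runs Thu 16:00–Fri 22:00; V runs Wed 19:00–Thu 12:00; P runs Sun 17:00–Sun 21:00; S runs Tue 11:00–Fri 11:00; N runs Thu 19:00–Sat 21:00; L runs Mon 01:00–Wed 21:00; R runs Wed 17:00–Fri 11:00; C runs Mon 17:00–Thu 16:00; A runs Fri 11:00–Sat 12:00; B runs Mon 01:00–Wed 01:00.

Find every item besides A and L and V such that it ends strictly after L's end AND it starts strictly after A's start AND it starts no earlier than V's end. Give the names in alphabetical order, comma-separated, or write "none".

P

Conditions: its end is strictly after L's end (X.end > Wed 21:00) AND its start is strictly after A's start (X.start > Fri 11:00) AND its start is no earlier than V's end (X.start >= Thu 12:00).
B: end Wed 01:00 > Wed 21:00? ✗; start Mon 01:00 > Fri 11:00? ✗; start Mon 01:00 >= Thu 12:00? ✗ → no.
C: end Thu 16:00 > Wed 21:00? ✓; start Mon 17:00 > Fri 11:00? ✗; start Mon 17:00 >= Thu 12:00? ✗ → no.
D: end Fri 22:00 > Wed 21:00? ✓; start Thu 16:00 > Fri 11:00? ✗; start Thu 16:00 >= Thu 12:00? ✓ → no.
N: end Sat 21:00 > Wed 21:00? ✓; start Thu 19:00 > Fri 11:00? ✗; start Thu 19:00 >= Thu 12:00? ✓ → no.
P: end Sun 21:00 > Wed 21:00? ✓; start Sun 17:00 > Fri 11:00? ✓; start Sun 17:00 >= Thu 12:00? ✓ → yes.
R: end Fri 11:00 > Wed 21:00? ✓; start Wed 17:00 > Fri 11:00? ✗; start Wed 17:00 >= Thu 12:00? ✗ → no.
S: end Fri 11:00 > Wed 21:00? ✓; start Tue 11:00 > Fri 11:00? ✗; start Tue 11:00 >= Thu 12:00? ✗ → no.
W: end Fri 11:00 > Wed 21:00? ✓; start Wed 17:00 > Fri 11:00? ✗; start Wed 17:00 >= Thu 12:00? ✗ → no.
Result: P.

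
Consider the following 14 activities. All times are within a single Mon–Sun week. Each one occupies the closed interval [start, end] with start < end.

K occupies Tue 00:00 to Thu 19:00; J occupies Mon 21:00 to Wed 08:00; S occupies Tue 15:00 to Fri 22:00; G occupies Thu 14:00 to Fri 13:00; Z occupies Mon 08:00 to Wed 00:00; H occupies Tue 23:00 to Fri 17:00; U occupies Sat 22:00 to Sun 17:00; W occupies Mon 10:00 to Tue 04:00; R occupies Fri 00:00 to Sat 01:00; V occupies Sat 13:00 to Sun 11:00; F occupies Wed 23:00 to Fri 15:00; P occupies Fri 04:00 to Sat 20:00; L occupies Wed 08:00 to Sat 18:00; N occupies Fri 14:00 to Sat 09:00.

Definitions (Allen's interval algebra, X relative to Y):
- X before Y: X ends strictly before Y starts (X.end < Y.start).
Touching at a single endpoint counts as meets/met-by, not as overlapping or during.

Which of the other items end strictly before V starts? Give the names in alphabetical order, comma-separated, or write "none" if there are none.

F, G, H, J, K, N, R, S, W, Z

Target V = [Sat 13:00, Sun 11:00].
F [Wed 23:00, Fri 15:00] → before → yes.
G [Thu 14:00, Fri 13:00] → before → yes.
H [Tue 23:00, Fri 17:00] → before → yes.
J [Mon 21:00, Wed 08:00] → before → yes.
K [Tue 00:00, Thu 19:00] → before → yes.
L [Wed 08:00, Sat 18:00] → overlaps → no.
N [Fri 14:00, Sat 09:00] → before → yes.
P [Fri 04:00, Sat 20:00] → overlaps → no.
R [Fri 00:00, Sat 01:00] → before → yes.
S [Tue 15:00, Fri 22:00] → before → yes.
U [Sat 22:00, Sun 17:00] → overlapped-by → no.
W [Mon 10:00, Tue 04:00] → before → yes.
Z [Mon 08:00, Wed 00:00] → before → yes.
Result: F, G, H, J, K, N, R, S, W, Z.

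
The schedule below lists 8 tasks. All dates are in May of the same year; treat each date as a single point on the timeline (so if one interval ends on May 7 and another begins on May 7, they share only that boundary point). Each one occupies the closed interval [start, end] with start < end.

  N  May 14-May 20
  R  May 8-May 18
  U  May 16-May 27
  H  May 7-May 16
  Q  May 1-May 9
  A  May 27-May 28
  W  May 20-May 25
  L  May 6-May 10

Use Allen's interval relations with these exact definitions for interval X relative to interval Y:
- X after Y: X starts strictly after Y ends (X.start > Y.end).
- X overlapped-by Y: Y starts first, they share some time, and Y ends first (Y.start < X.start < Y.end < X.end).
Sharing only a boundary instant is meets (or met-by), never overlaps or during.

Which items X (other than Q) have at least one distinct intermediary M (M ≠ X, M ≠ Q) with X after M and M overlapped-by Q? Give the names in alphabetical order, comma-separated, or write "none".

Target Q = [May 1, May 9].
Intermediaries M with M overlapped-by Q: H, L, R.
Via H — items with X after H: A, W.
Via L — items with X after L: A, N, U, W.
Via R — items with X after R: A, W.
Union: A, N, U, W.

A, N, U, W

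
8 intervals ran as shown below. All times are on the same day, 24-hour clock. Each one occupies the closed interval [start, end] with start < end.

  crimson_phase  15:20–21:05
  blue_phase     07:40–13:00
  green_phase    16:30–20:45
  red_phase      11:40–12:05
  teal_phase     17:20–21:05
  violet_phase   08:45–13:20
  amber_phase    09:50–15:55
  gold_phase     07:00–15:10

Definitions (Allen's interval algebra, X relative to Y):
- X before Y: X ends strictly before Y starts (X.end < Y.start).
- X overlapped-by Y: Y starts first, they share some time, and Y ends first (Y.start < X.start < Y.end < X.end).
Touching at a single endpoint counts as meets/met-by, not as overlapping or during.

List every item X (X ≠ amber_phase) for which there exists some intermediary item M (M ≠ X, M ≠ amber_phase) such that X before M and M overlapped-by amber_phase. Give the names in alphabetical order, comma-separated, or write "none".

blue_phase, gold_phase, red_phase, violet_phase

Target amber_phase = [09:50, 15:55].
Intermediaries M with M overlapped-by amber_phase: crimson_phase.
Via crimson_phase — items with X before crimson_phase: blue_phase, gold_phase, red_phase, violet_phase.
Union: blue_phase, gold_phase, red_phase, violet_phase.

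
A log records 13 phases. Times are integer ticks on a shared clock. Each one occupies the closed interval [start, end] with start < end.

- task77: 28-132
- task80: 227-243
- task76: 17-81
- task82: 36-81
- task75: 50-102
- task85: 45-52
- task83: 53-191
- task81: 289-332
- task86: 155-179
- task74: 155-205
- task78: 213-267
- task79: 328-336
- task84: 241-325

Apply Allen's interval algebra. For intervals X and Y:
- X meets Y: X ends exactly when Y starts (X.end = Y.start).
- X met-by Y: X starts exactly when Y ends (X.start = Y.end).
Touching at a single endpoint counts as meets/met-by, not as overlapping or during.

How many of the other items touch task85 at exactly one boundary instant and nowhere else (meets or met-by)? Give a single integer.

Target task85 = [45, 52].
task74 [155, 205] → after → no.
task75 [50, 102] → overlapped-by → no.
task76 [17, 81] → contains → no.
task77 [28, 132] → contains → no.
task78 [213, 267] → after → no.
task79 [328, 336] → after → no.
task80 [227, 243] → after → no.
task81 [289, 332] → after → no.
task82 [36, 81] → contains → no.
task83 [53, 191] → after → no.
task84 [241, 325] → after → no.
task86 [155, 179] → after → no.
Total: 0.

0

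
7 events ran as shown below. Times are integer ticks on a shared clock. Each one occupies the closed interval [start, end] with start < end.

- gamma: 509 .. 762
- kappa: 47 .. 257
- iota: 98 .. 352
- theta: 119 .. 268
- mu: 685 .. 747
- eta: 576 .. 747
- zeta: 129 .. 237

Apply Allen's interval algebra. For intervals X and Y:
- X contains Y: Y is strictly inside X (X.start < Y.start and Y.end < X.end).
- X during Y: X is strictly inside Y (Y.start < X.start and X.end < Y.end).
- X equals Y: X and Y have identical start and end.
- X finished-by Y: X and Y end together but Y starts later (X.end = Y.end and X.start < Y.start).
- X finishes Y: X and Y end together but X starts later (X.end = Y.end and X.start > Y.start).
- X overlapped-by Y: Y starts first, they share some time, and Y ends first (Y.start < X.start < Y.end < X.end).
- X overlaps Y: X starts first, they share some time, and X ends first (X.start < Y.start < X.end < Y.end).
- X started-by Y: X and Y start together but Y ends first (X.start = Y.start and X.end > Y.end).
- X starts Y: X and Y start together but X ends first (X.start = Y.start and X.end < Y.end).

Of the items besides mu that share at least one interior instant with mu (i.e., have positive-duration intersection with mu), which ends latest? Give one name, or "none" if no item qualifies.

gamma

Target mu = [685, 747].
eta [576, 747] → finished-by → candidate.
gamma [509, 762] → contains → candidate.
iota [98, 352] → before → excluded.
kappa [47, 257] → before → excluded.
theta [119, 268] → before → excluded.
zeta [129, 237] → before → excluded.
Among candidates, latest end is 762 → gamma.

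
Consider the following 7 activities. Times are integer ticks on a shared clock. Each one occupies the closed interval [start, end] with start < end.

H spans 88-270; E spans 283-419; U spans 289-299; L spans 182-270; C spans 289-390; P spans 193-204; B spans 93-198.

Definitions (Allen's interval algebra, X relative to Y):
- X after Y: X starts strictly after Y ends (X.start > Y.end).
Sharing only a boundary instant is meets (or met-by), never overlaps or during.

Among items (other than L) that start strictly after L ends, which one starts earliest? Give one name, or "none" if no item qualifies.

Target L = [182, 270].
B [93, 198] → overlaps → excluded.
C [289, 390] → after → candidate.
E [283, 419] → after → candidate.
H [88, 270] → finished-by → excluded.
P [193, 204] → during → excluded.
U [289, 299] → after → candidate.
Among candidates, earliest start is 283 → E.

E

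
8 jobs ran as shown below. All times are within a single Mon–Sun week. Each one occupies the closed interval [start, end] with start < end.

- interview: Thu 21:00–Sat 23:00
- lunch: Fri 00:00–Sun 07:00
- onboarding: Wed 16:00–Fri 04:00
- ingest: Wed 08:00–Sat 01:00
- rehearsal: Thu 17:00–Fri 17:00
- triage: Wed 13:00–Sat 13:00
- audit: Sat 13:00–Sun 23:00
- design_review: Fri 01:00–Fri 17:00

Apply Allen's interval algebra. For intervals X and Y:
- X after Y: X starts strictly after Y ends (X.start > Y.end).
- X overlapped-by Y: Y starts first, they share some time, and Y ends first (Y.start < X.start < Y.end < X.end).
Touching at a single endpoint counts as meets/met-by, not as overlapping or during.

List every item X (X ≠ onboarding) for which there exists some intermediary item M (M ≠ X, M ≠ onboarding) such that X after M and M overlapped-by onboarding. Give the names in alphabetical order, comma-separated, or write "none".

Target onboarding = [Wed 16:00, Fri 04:00].
Intermediaries M with M overlapped-by onboarding: design_review, interview, lunch, rehearsal.
Via design_review — items with X after design_review: audit.
Via interview — items with X after interview: none.
Via lunch — items with X after lunch: none.
Via rehearsal — items with X after rehearsal: audit.
Union: audit.

audit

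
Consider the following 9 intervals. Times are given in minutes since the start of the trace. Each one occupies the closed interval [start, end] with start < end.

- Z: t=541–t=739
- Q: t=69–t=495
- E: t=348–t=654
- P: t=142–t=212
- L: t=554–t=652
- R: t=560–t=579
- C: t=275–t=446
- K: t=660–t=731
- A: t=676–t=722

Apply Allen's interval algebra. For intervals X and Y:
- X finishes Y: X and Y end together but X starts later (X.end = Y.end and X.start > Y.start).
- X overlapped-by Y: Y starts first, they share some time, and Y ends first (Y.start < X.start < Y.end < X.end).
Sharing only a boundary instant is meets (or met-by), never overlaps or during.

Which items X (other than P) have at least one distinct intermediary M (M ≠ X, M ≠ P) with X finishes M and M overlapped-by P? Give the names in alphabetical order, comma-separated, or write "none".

Target P = [t=142, t=212].
Intermediaries M with M overlapped-by P: none.
Union: none.

none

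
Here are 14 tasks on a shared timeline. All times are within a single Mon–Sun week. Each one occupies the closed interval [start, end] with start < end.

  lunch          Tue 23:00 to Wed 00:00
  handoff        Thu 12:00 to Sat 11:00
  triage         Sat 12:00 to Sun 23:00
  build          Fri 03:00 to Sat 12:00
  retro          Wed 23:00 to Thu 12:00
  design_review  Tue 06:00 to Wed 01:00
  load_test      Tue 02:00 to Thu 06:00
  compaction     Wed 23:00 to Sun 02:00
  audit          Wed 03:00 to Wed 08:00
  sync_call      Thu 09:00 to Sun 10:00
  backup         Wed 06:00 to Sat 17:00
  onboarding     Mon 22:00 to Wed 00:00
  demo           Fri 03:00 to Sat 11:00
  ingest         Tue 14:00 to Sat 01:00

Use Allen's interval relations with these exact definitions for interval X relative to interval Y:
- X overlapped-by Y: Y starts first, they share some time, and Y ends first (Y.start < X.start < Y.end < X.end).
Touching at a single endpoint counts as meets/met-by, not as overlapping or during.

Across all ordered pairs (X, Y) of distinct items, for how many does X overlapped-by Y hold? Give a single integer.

Checking all 182 ordered pairs for relation 'overlapped-by'; matching pairs in alphabetical order:
(backup, audit): backup overlapped-by audit ✓
(backup, ingest): backup overlapped-by ingest ✓
(backup, load_test): backup overlapped-by load_test ✓
(build, handoff): build overlapped-by handoff ✓
(build, ingest): build overlapped-by ingest ✓
(compaction, backup): compaction overlapped-by backup ✓
(compaction, ingest): compaction overlapped-by ingest ✓
(compaction, load_test): compaction overlapped-by load_test ✓
(demo, ingest): demo overlapped-by ingest ✓
(design_review, onboarding): design_review overlapped-by onboarding ✓
(handoff, ingest): handoff overlapped-by ingest ✓
(ingest, design_review): ingest overlapped-by design_review ✓
(ingest, load_test): ingest overlapped-by load_test ✓
(ingest, onboarding): ingest overlapped-by onboarding ✓
(load_test, onboarding): load_test overlapped-by onboarding ✓
(retro, load_test): retro overlapped-by load_test ✓
(sync_call, backup): sync_call overlapped-by backup ✓
(sync_call, compaction): sync_call overlapped-by compaction ✓
(sync_call, ingest): sync_call overlapped-by ingest ✓
(sync_call, retro): sync_call overlapped-by retro ✓
(triage, backup): triage overlapped-by backup ✓
(triage, compaction): triage overlapped-by compaction ✓
(triage, sync_call): triage overlapped-by sync_call ✓
Count: 23.

23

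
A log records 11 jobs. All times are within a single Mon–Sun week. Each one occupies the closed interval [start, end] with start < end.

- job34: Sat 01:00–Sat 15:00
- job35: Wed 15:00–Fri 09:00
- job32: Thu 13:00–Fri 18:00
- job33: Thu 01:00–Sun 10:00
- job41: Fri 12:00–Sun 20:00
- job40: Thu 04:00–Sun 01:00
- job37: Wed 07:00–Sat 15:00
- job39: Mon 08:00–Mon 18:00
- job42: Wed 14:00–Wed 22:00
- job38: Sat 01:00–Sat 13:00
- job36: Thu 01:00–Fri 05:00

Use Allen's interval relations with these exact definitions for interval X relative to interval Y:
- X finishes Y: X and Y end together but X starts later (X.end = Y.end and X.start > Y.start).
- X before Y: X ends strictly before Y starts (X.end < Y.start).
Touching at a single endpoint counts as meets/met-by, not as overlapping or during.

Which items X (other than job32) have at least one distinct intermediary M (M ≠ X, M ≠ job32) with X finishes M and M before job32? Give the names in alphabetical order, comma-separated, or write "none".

Target job32 = [Thu 13:00, Fri 18:00].
Intermediaries M with M before job32: job39, job42.
Via job39 — items with X finishes job39: none.
Via job42 — items with X finishes job42: none.
Union: none.

none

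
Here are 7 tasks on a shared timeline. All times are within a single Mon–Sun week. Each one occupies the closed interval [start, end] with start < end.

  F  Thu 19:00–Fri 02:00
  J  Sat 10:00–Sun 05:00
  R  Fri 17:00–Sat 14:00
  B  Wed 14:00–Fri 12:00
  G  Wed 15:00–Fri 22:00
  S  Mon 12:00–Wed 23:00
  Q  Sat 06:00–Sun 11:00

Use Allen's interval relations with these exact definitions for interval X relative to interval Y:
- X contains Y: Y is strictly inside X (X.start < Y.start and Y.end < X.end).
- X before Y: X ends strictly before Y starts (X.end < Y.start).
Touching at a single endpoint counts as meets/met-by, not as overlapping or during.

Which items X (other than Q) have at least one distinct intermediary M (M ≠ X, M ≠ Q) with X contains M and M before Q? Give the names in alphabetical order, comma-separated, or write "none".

B, G

Target Q = [Sat 06:00, Sun 11:00].
Intermediaries M with M before Q: B, F, G, S.
Via B — items with X contains B: none.
Via F — items with X contains F: B, G.
Via G — items with X contains G: none.
Via S — items with X contains S: none.
Union: B, G.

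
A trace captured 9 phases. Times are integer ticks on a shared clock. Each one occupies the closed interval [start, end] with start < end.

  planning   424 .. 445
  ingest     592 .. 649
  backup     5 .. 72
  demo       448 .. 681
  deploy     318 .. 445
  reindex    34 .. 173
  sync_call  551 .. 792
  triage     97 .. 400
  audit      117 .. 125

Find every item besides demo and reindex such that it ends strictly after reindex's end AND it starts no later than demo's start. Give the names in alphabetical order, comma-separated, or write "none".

deploy, planning, triage

Conditions: its end is strictly after reindex's end (X.end > 173) AND its start is no later than demo's start (X.start <= 448).
audit: end 125 > 173? ✗; start 117 <= 448? ✓ → no.
backup: end 72 > 173? ✗; start 5 <= 448? ✓ → no.
deploy: end 445 > 173? ✓; start 318 <= 448? ✓ → yes.
ingest: end 649 > 173? ✓; start 592 <= 448? ✗ → no.
planning: end 445 > 173? ✓; start 424 <= 448? ✓ → yes.
sync_call: end 792 > 173? ✓; start 551 <= 448? ✗ → no.
triage: end 400 > 173? ✓; start 97 <= 448? ✓ → yes.
Result: deploy, planning, triage.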